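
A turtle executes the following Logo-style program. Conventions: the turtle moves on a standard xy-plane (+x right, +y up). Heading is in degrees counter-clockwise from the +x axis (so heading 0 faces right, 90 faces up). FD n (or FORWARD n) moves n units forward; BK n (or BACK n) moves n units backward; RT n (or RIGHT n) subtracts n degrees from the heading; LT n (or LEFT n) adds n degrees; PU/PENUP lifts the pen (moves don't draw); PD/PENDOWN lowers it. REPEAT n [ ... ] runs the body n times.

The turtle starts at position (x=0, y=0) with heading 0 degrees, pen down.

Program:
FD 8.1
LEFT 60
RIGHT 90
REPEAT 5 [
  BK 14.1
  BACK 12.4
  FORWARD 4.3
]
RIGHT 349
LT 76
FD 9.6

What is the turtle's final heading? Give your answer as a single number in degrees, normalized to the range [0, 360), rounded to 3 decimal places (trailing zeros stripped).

Answer: 57

Derivation:
Executing turtle program step by step:
Start: pos=(0,0), heading=0, pen down
FD 8.1: (0,0) -> (8.1,0) [heading=0, draw]
LT 60: heading 0 -> 60
RT 90: heading 60 -> 330
REPEAT 5 [
  -- iteration 1/5 --
  BK 14.1: (8.1,0) -> (-4.111,7.05) [heading=330, draw]
  BK 12.4: (-4.111,7.05) -> (-14.85,13.25) [heading=330, draw]
  FD 4.3: (-14.85,13.25) -> (-11.126,11.1) [heading=330, draw]
  -- iteration 2/5 --
  BK 14.1: (-11.126,11.1) -> (-23.337,18.15) [heading=330, draw]
  BK 12.4: (-23.337,18.15) -> (-34.075,24.35) [heading=330, draw]
  FD 4.3: (-34.075,24.35) -> (-30.352,22.2) [heading=330, draw]
  -- iteration 3/5 --
  BK 14.1: (-30.352,22.2) -> (-42.562,29.25) [heading=330, draw]
  BK 12.4: (-42.562,29.25) -> (-53.301,35.45) [heading=330, draw]
  FD 4.3: (-53.301,35.45) -> (-49.577,33.3) [heading=330, draw]
  -- iteration 4/5 --
  BK 14.1: (-49.577,33.3) -> (-61.788,40.35) [heading=330, draw]
  BK 12.4: (-61.788,40.35) -> (-72.527,46.55) [heading=330, draw]
  FD 4.3: (-72.527,46.55) -> (-68.803,44.4) [heading=330, draw]
  -- iteration 5/5 --
  BK 14.1: (-68.803,44.4) -> (-81.014,51.45) [heading=330, draw]
  BK 12.4: (-81.014,51.45) -> (-91.753,57.65) [heading=330, draw]
  FD 4.3: (-91.753,57.65) -> (-88.029,55.5) [heading=330, draw]
]
RT 349: heading 330 -> 341
LT 76: heading 341 -> 57
FD 9.6: (-88.029,55.5) -> (-82.8,63.551) [heading=57, draw]
Final: pos=(-82.8,63.551), heading=57, 17 segment(s) drawn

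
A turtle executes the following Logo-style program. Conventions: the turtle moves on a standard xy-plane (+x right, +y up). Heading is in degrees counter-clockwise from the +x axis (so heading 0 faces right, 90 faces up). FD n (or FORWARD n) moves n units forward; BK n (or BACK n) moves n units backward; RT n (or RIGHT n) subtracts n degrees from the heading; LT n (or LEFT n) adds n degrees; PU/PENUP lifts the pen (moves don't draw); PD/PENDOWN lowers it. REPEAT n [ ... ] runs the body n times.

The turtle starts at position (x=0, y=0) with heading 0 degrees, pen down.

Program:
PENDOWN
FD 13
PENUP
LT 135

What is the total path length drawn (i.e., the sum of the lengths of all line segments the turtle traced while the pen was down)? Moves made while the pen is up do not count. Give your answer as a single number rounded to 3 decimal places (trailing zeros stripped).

Answer: 13

Derivation:
Executing turtle program step by step:
Start: pos=(0,0), heading=0, pen down
PD: pen down
FD 13: (0,0) -> (13,0) [heading=0, draw]
PU: pen up
LT 135: heading 0 -> 135
Final: pos=(13,0), heading=135, 1 segment(s) drawn

Segment lengths:
  seg 1: (0,0) -> (13,0), length = 13
Total = 13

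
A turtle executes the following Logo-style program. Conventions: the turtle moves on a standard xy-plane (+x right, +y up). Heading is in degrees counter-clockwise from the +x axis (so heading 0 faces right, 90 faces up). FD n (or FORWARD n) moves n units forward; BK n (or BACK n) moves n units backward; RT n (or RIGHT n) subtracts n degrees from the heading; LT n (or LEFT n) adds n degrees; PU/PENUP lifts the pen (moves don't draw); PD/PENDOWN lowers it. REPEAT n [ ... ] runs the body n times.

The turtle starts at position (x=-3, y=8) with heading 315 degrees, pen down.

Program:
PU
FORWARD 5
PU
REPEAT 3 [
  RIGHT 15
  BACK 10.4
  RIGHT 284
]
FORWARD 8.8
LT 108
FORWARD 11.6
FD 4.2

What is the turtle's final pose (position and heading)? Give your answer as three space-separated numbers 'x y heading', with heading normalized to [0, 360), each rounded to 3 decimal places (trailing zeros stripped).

Executing turtle program step by step:
Start: pos=(-3,8), heading=315, pen down
PU: pen up
FD 5: (-3,8) -> (0.536,4.464) [heading=315, move]
PU: pen up
REPEAT 3 [
  -- iteration 1/3 --
  RT 15: heading 315 -> 300
  BK 10.4: (0.536,4.464) -> (-4.664,13.471) [heading=300, move]
  RT 284: heading 300 -> 16
  -- iteration 2/3 --
  RT 15: heading 16 -> 1
  BK 10.4: (-4.664,13.471) -> (-15.063,13.29) [heading=1, move]
  RT 284: heading 1 -> 77
  -- iteration 3/3 --
  RT 15: heading 77 -> 62
  BK 10.4: (-15.063,13.29) -> (-19.945,4.107) [heading=62, move]
  RT 284: heading 62 -> 138
]
FD 8.8: (-19.945,4.107) -> (-26.485,9.995) [heading=138, move]
LT 108: heading 138 -> 246
FD 11.6: (-26.485,9.995) -> (-31.203,-0.602) [heading=246, move]
FD 4.2: (-31.203,-0.602) -> (-32.911,-4.439) [heading=246, move]
Final: pos=(-32.911,-4.439), heading=246, 0 segment(s) drawn

Answer: -32.911 -4.439 246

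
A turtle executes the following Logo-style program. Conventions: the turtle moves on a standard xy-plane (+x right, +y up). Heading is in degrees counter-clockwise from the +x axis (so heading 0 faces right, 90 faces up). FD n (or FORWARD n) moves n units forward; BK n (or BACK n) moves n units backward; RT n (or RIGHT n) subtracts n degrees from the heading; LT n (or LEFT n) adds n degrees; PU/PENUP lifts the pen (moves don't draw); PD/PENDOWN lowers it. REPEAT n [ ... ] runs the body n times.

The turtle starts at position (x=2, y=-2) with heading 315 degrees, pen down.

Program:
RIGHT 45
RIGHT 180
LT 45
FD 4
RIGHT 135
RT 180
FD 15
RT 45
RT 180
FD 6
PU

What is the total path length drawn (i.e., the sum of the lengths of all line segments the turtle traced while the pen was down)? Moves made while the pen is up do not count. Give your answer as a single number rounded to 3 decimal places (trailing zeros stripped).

Executing turtle program step by step:
Start: pos=(2,-2), heading=315, pen down
RT 45: heading 315 -> 270
RT 180: heading 270 -> 90
LT 45: heading 90 -> 135
FD 4: (2,-2) -> (-0.828,0.828) [heading=135, draw]
RT 135: heading 135 -> 0
RT 180: heading 0 -> 180
FD 15: (-0.828,0.828) -> (-15.828,0.828) [heading=180, draw]
RT 45: heading 180 -> 135
RT 180: heading 135 -> 315
FD 6: (-15.828,0.828) -> (-11.586,-3.414) [heading=315, draw]
PU: pen up
Final: pos=(-11.586,-3.414), heading=315, 3 segment(s) drawn

Segment lengths:
  seg 1: (2,-2) -> (-0.828,0.828), length = 4
  seg 2: (-0.828,0.828) -> (-15.828,0.828), length = 15
  seg 3: (-15.828,0.828) -> (-11.586,-3.414), length = 6
Total = 25

Answer: 25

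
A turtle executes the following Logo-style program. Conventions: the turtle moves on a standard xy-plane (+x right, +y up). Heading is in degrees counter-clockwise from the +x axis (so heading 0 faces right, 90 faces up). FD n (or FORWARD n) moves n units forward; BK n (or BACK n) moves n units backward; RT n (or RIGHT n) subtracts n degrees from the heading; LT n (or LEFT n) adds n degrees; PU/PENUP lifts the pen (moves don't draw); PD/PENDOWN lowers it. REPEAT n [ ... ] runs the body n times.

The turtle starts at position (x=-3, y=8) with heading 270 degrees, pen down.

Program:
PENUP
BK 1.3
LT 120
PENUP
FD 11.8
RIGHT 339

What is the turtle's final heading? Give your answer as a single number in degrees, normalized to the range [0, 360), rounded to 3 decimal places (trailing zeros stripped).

Executing turtle program step by step:
Start: pos=(-3,8), heading=270, pen down
PU: pen up
BK 1.3: (-3,8) -> (-3,9.3) [heading=270, move]
LT 120: heading 270 -> 30
PU: pen up
FD 11.8: (-3,9.3) -> (7.219,15.2) [heading=30, move]
RT 339: heading 30 -> 51
Final: pos=(7.219,15.2), heading=51, 0 segment(s) drawn

Answer: 51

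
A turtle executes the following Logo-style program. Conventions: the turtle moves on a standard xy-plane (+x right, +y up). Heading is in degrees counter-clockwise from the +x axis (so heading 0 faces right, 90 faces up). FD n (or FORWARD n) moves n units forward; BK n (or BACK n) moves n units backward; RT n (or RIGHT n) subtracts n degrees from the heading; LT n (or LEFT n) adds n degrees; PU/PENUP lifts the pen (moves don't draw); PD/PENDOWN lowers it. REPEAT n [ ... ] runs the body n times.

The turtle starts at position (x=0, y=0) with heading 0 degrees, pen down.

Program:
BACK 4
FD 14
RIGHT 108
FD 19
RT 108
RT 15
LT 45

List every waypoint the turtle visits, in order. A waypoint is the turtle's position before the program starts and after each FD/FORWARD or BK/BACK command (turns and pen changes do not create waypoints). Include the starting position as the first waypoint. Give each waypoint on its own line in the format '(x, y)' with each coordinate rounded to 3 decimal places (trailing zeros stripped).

Answer: (0, 0)
(-4, 0)
(10, 0)
(4.129, -18.07)

Derivation:
Executing turtle program step by step:
Start: pos=(0,0), heading=0, pen down
BK 4: (0,0) -> (-4,0) [heading=0, draw]
FD 14: (-4,0) -> (10,0) [heading=0, draw]
RT 108: heading 0 -> 252
FD 19: (10,0) -> (4.129,-18.07) [heading=252, draw]
RT 108: heading 252 -> 144
RT 15: heading 144 -> 129
LT 45: heading 129 -> 174
Final: pos=(4.129,-18.07), heading=174, 3 segment(s) drawn
Waypoints (4 total):
(0, 0)
(-4, 0)
(10, 0)
(4.129, -18.07)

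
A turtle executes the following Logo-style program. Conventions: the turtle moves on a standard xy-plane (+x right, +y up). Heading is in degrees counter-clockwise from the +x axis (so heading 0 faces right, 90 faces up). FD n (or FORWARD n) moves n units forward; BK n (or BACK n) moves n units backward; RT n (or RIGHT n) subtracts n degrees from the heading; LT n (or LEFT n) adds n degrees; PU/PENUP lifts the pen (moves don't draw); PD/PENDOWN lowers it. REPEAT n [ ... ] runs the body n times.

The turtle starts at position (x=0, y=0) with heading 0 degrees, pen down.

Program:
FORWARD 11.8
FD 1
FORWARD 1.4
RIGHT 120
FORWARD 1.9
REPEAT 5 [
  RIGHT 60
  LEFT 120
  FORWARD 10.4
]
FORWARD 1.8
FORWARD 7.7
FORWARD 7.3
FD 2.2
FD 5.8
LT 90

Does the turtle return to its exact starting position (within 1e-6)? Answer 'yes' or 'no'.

Executing turtle program step by step:
Start: pos=(0,0), heading=0, pen down
FD 11.8: (0,0) -> (11.8,0) [heading=0, draw]
FD 1: (11.8,0) -> (12.8,0) [heading=0, draw]
FD 1.4: (12.8,0) -> (14.2,0) [heading=0, draw]
RT 120: heading 0 -> 240
FD 1.9: (14.2,0) -> (13.25,-1.645) [heading=240, draw]
REPEAT 5 [
  -- iteration 1/5 --
  RT 60: heading 240 -> 180
  LT 120: heading 180 -> 300
  FD 10.4: (13.25,-1.645) -> (18.45,-10.652) [heading=300, draw]
  -- iteration 2/5 --
  RT 60: heading 300 -> 240
  LT 120: heading 240 -> 0
  FD 10.4: (18.45,-10.652) -> (28.85,-10.652) [heading=0, draw]
  -- iteration 3/5 --
  RT 60: heading 0 -> 300
  LT 120: heading 300 -> 60
  FD 10.4: (28.85,-10.652) -> (34.05,-1.645) [heading=60, draw]
  -- iteration 4/5 --
  RT 60: heading 60 -> 0
  LT 120: heading 0 -> 120
  FD 10.4: (34.05,-1.645) -> (28.85,7.361) [heading=120, draw]
  -- iteration 5/5 --
  RT 60: heading 120 -> 60
  LT 120: heading 60 -> 180
  FD 10.4: (28.85,7.361) -> (18.45,7.361) [heading=180, draw]
]
FD 1.8: (18.45,7.361) -> (16.65,7.361) [heading=180, draw]
FD 7.7: (16.65,7.361) -> (8.95,7.361) [heading=180, draw]
FD 7.3: (8.95,7.361) -> (1.65,7.361) [heading=180, draw]
FD 2.2: (1.65,7.361) -> (-0.55,7.361) [heading=180, draw]
FD 5.8: (-0.55,7.361) -> (-6.35,7.361) [heading=180, draw]
LT 90: heading 180 -> 270
Final: pos=(-6.35,7.361), heading=270, 14 segment(s) drawn

Start position: (0, 0)
Final position: (-6.35, 7.361)
Distance = 9.722; >= 1e-6 -> NOT closed

Answer: no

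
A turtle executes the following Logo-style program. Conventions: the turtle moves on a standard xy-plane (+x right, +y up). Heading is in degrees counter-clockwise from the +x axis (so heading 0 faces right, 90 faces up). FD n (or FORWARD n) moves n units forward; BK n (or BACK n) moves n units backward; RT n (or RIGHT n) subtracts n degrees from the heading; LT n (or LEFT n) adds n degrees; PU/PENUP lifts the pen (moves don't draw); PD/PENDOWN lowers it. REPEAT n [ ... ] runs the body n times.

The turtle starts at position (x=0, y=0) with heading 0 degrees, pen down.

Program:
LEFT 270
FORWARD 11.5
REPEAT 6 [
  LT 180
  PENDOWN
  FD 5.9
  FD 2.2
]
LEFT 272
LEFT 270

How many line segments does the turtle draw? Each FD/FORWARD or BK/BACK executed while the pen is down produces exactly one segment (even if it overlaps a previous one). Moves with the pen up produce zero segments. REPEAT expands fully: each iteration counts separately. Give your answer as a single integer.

Executing turtle program step by step:
Start: pos=(0,0), heading=0, pen down
LT 270: heading 0 -> 270
FD 11.5: (0,0) -> (0,-11.5) [heading=270, draw]
REPEAT 6 [
  -- iteration 1/6 --
  LT 180: heading 270 -> 90
  PD: pen down
  FD 5.9: (0,-11.5) -> (0,-5.6) [heading=90, draw]
  FD 2.2: (0,-5.6) -> (0,-3.4) [heading=90, draw]
  -- iteration 2/6 --
  LT 180: heading 90 -> 270
  PD: pen down
  FD 5.9: (0,-3.4) -> (0,-9.3) [heading=270, draw]
  FD 2.2: (0,-9.3) -> (0,-11.5) [heading=270, draw]
  -- iteration 3/6 --
  LT 180: heading 270 -> 90
  PD: pen down
  FD 5.9: (0,-11.5) -> (0,-5.6) [heading=90, draw]
  FD 2.2: (0,-5.6) -> (0,-3.4) [heading=90, draw]
  -- iteration 4/6 --
  LT 180: heading 90 -> 270
  PD: pen down
  FD 5.9: (0,-3.4) -> (0,-9.3) [heading=270, draw]
  FD 2.2: (0,-9.3) -> (0,-11.5) [heading=270, draw]
  -- iteration 5/6 --
  LT 180: heading 270 -> 90
  PD: pen down
  FD 5.9: (0,-11.5) -> (0,-5.6) [heading=90, draw]
  FD 2.2: (0,-5.6) -> (0,-3.4) [heading=90, draw]
  -- iteration 6/6 --
  LT 180: heading 90 -> 270
  PD: pen down
  FD 5.9: (0,-3.4) -> (0,-9.3) [heading=270, draw]
  FD 2.2: (0,-9.3) -> (0,-11.5) [heading=270, draw]
]
LT 272: heading 270 -> 182
LT 270: heading 182 -> 92
Final: pos=(0,-11.5), heading=92, 13 segment(s) drawn
Segments drawn: 13

Answer: 13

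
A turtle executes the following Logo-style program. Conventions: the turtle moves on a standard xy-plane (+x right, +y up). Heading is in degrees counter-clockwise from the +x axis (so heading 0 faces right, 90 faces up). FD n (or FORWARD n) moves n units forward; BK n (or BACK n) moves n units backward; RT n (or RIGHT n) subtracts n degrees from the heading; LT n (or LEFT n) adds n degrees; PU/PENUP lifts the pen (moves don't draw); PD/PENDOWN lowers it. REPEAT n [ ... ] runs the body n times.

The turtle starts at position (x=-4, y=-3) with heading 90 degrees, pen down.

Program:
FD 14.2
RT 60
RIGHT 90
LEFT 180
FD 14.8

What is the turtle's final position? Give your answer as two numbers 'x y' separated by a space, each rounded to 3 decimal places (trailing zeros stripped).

Executing turtle program step by step:
Start: pos=(-4,-3), heading=90, pen down
FD 14.2: (-4,-3) -> (-4,11.2) [heading=90, draw]
RT 60: heading 90 -> 30
RT 90: heading 30 -> 300
LT 180: heading 300 -> 120
FD 14.8: (-4,11.2) -> (-11.4,24.017) [heading=120, draw]
Final: pos=(-11.4,24.017), heading=120, 2 segment(s) drawn

Answer: -11.4 24.017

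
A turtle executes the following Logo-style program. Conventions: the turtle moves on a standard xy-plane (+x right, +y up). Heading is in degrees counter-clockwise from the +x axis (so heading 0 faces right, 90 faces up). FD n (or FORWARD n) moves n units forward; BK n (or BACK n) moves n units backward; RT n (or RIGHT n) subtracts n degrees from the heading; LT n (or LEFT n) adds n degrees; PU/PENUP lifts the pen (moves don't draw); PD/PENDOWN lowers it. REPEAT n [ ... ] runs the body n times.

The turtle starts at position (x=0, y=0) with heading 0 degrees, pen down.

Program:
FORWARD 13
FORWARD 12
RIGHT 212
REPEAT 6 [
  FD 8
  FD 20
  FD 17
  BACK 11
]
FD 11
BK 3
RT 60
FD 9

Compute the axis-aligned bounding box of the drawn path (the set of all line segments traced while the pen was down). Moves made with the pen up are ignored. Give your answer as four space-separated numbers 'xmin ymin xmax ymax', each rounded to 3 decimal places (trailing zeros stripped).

Answer: -157.33 0 25 121.337

Derivation:
Executing turtle program step by step:
Start: pos=(0,0), heading=0, pen down
FD 13: (0,0) -> (13,0) [heading=0, draw]
FD 12: (13,0) -> (25,0) [heading=0, draw]
RT 212: heading 0 -> 148
REPEAT 6 [
  -- iteration 1/6 --
  FD 8: (25,0) -> (18.216,4.239) [heading=148, draw]
  FD 20: (18.216,4.239) -> (1.255,14.838) [heading=148, draw]
  FD 17: (1.255,14.838) -> (-13.162,23.846) [heading=148, draw]
  BK 11: (-13.162,23.846) -> (-3.834,18.017) [heading=148, draw]
  -- iteration 2/6 --
  FD 8: (-3.834,18.017) -> (-10.618,22.257) [heading=148, draw]
  FD 20: (-10.618,22.257) -> (-27.579,32.855) [heading=148, draw]
  FD 17: (-27.579,32.855) -> (-41.996,41.864) [heading=148, draw]
  BK 11: (-41.996,41.864) -> (-32.667,36.035) [heading=148, draw]
  -- iteration 3/6 --
  FD 8: (-32.667,36.035) -> (-39.452,40.274) [heading=148, draw]
  FD 20: (-39.452,40.274) -> (-56.413,50.872) [heading=148, draw]
  FD 17: (-56.413,50.872) -> (-70.829,59.881) [heading=148, draw]
  BK 11: (-70.829,59.881) -> (-61.501,54.052) [heading=148, draw]
  -- iteration 4/6 --
  FD 8: (-61.501,54.052) -> (-68.285,58.291) [heading=148, draw]
  FD 20: (-68.285,58.291) -> (-85.246,68.89) [heading=148, draw]
  FD 17: (-85.246,68.89) -> (-99.663,77.898) [heading=148, draw]
  BK 11: (-99.663,77.898) -> (-90.335,72.069) [heading=148, draw]
  -- iteration 5/6 --
  FD 8: (-90.335,72.069) -> (-97.119,76.308) [heading=148, draw]
  FD 20: (-97.119,76.308) -> (-114.08,86.907) [heading=148, draw]
  FD 17: (-114.08,86.907) -> (-128.497,95.915) [heading=148, draw]
  BK 11: (-128.497,95.915) -> (-119.168,90.086) [heading=148, draw]
  -- iteration 6/6 --
  FD 8: (-119.168,90.086) -> (-125.953,94.326) [heading=148, draw]
  FD 20: (-125.953,94.326) -> (-142.914,104.924) [heading=148, draw]
  FD 17: (-142.914,104.924) -> (-157.33,113.933) [heading=148, draw]
  BK 11: (-157.33,113.933) -> (-148.002,108.104) [heading=148, draw]
]
FD 11: (-148.002,108.104) -> (-157.33,113.933) [heading=148, draw]
BK 3: (-157.33,113.933) -> (-154.786,112.343) [heading=148, draw]
RT 60: heading 148 -> 88
FD 9: (-154.786,112.343) -> (-154.472,121.337) [heading=88, draw]
Final: pos=(-154.472,121.337), heading=88, 29 segment(s) drawn

Segment endpoints: x in {-157.33, -154.786, -154.472, -148.002, -142.914, -128.497, -125.953, -119.168, -114.08, -99.663, -97.119, -90.335, -85.246, -70.829, -68.285, -61.501, -56.413, -41.996, -39.452, -32.667, -27.579, -13.162, -10.618, -3.834, 0, 1.255, 13, 18.216, 25}, y in {0, 4.239, 14.838, 18.017, 22.257, 23.846, 32.855, 36.035, 40.274, 41.864, 50.872, 54.052, 58.291, 59.881, 68.89, 72.069, 76.308, 77.898, 86.907, 90.086, 94.326, 95.915, 104.924, 108.104, 112.343, 113.933, 121.337}
xmin=-157.33, ymin=0, xmax=25, ymax=121.337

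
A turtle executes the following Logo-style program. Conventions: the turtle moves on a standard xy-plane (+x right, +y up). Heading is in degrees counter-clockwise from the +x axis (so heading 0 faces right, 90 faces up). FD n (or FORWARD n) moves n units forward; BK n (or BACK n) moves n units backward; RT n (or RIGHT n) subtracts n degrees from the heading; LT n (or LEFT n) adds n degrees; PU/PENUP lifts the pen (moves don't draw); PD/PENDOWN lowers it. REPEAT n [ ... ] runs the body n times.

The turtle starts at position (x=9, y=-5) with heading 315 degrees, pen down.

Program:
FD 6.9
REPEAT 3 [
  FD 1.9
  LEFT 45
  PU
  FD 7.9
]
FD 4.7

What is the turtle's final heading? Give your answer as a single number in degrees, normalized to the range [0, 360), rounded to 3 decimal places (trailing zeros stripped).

Executing turtle program step by step:
Start: pos=(9,-5), heading=315, pen down
FD 6.9: (9,-5) -> (13.879,-9.879) [heading=315, draw]
REPEAT 3 [
  -- iteration 1/3 --
  FD 1.9: (13.879,-9.879) -> (15.223,-11.223) [heading=315, draw]
  LT 45: heading 315 -> 0
  PU: pen up
  FD 7.9: (15.223,-11.223) -> (23.123,-11.223) [heading=0, move]
  -- iteration 2/3 --
  FD 1.9: (23.123,-11.223) -> (25.023,-11.223) [heading=0, move]
  LT 45: heading 0 -> 45
  PU: pen up
  FD 7.9: (25.023,-11.223) -> (30.609,-5.636) [heading=45, move]
  -- iteration 3/3 --
  FD 1.9: (30.609,-5.636) -> (31.952,-4.293) [heading=45, move]
  LT 45: heading 45 -> 90
  PU: pen up
  FD 7.9: (31.952,-4.293) -> (31.952,3.607) [heading=90, move]
]
FD 4.7: (31.952,3.607) -> (31.952,8.307) [heading=90, move]
Final: pos=(31.952,8.307), heading=90, 2 segment(s) drawn

Answer: 90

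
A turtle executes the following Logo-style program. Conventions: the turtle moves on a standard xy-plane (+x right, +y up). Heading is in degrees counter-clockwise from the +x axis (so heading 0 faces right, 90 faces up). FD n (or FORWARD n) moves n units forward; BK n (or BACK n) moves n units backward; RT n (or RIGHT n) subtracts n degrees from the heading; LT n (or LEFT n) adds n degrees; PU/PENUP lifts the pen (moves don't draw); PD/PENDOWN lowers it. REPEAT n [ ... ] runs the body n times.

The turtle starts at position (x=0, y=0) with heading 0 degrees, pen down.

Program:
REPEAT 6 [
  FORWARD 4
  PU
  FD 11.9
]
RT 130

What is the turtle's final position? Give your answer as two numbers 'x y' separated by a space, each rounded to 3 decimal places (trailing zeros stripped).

Answer: 95.4 0

Derivation:
Executing turtle program step by step:
Start: pos=(0,0), heading=0, pen down
REPEAT 6 [
  -- iteration 1/6 --
  FD 4: (0,0) -> (4,0) [heading=0, draw]
  PU: pen up
  FD 11.9: (4,0) -> (15.9,0) [heading=0, move]
  -- iteration 2/6 --
  FD 4: (15.9,0) -> (19.9,0) [heading=0, move]
  PU: pen up
  FD 11.9: (19.9,0) -> (31.8,0) [heading=0, move]
  -- iteration 3/6 --
  FD 4: (31.8,0) -> (35.8,0) [heading=0, move]
  PU: pen up
  FD 11.9: (35.8,0) -> (47.7,0) [heading=0, move]
  -- iteration 4/6 --
  FD 4: (47.7,0) -> (51.7,0) [heading=0, move]
  PU: pen up
  FD 11.9: (51.7,0) -> (63.6,0) [heading=0, move]
  -- iteration 5/6 --
  FD 4: (63.6,0) -> (67.6,0) [heading=0, move]
  PU: pen up
  FD 11.9: (67.6,0) -> (79.5,0) [heading=0, move]
  -- iteration 6/6 --
  FD 4: (79.5,0) -> (83.5,0) [heading=0, move]
  PU: pen up
  FD 11.9: (83.5,0) -> (95.4,0) [heading=0, move]
]
RT 130: heading 0 -> 230
Final: pos=(95.4,0), heading=230, 1 segment(s) drawn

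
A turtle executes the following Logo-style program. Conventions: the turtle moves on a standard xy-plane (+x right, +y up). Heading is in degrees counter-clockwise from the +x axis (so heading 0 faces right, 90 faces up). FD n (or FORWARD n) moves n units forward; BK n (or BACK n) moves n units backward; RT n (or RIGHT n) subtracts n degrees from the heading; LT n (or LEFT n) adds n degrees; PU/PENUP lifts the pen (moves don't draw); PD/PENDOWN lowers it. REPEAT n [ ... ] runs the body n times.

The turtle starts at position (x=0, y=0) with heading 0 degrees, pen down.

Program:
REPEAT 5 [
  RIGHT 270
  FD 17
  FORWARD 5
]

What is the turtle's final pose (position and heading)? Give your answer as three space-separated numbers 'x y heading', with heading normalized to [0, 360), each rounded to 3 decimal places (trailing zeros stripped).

Answer: 0 22 90

Derivation:
Executing turtle program step by step:
Start: pos=(0,0), heading=0, pen down
REPEAT 5 [
  -- iteration 1/5 --
  RT 270: heading 0 -> 90
  FD 17: (0,0) -> (0,17) [heading=90, draw]
  FD 5: (0,17) -> (0,22) [heading=90, draw]
  -- iteration 2/5 --
  RT 270: heading 90 -> 180
  FD 17: (0,22) -> (-17,22) [heading=180, draw]
  FD 5: (-17,22) -> (-22,22) [heading=180, draw]
  -- iteration 3/5 --
  RT 270: heading 180 -> 270
  FD 17: (-22,22) -> (-22,5) [heading=270, draw]
  FD 5: (-22,5) -> (-22,0) [heading=270, draw]
  -- iteration 4/5 --
  RT 270: heading 270 -> 0
  FD 17: (-22,0) -> (-5,0) [heading=0, draw]
  FD 5: (-5,0) -> (0,0) [heading=0, draw]
  -- iteration 5/5 --
  RT 270: heading 0 -> 90
  FD 17: (0,0) -> (0,17) [heading=90, draw]
  FD 5: (0,17) -> (0,22) [heading=90, draw]
]
Final: pos=(0,22), heading=90, 10 segment(s) drawn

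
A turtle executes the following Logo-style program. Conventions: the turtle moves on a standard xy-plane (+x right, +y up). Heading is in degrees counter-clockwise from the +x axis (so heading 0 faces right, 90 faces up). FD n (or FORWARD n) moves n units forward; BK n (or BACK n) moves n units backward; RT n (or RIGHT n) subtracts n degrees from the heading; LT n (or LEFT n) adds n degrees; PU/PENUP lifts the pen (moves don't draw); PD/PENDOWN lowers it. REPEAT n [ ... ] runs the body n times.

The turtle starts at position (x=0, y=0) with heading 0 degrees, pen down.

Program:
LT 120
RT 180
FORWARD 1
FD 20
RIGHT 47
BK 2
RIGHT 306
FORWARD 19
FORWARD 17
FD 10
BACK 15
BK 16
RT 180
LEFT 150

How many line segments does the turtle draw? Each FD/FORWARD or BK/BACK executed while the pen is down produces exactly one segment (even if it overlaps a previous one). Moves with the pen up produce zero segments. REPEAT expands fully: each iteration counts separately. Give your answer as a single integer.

Answer: 8

Derivation:
Executing turtle program step by step:
Start: pos=(0,0), heading=0, pen down
LT 120: heading 0 -> 120
RT 180: heading 120 -> 300
FD 1: (0,0) -> (0.5,-0.866) [heading=300, draw]
FD 20: (0.5,-0.866) -> (10.5,-18.187) [heading=300, draw]
RT 47: heading 300 -> 253
BK 2: (10.5,-18.187) -> (11.085,-16.274) [heading=253, draw]
RT 306: heading 253 -> 307
FD 19: (11.085,-16.274) -> (22.519,-31.448) [heading=307, draw]
FD 17: (22.519,-31.448) -> (32.75,-45.025) [heading=307, draw]
FD 10: (32.75,-45.025) -> (38.768,-53.011) [heading=307, draw]
BK 15: (38.768,-53.011) -> (29.741,-41.032) [heading=307, draw]
BK 16: (29.741,-41.032) -> (20.112,-28.253) [heading=307, draw]
RT 180: heading 307 -> 127
LT 150: heading 127 -> 277
Final: pos=(20.112,-28.253), heading=277, 8 segment(s) drawn
Segments drawn: 8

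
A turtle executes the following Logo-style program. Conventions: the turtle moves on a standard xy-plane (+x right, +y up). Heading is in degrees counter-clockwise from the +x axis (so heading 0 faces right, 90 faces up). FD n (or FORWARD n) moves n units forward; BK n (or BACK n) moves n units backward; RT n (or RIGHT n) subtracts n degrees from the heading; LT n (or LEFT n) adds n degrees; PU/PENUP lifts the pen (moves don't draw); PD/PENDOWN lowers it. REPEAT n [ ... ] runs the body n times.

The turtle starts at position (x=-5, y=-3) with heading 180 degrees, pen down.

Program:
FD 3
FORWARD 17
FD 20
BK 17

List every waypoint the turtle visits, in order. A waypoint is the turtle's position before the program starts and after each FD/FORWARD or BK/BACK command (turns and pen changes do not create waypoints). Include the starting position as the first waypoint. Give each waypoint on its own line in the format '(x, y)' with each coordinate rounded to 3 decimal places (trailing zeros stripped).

Executing turtle program step by step:
Start: pos=(-5,-3), heading=180, pen down
FD 3: (-5,-3) -> (-8,-3) [heading=180, draw]
FD 17: (-8,-3) -> (-25,-3) [heading=180, draw]
FD 20: (-25,-3) -> (-45,-3) [heading=180, draw]
BK 17: (-45,-3) -> (-28,-3) [heading=180, draw]
Final: pos=(-28,-3), heading=180, 4 segment(s) drawn
Waypoints (5 total):
(-5, -3)
(-8, -3)
(-25, -3)
(-45, -3)
(-28, -3)

Answer: (-5, -3)
(-8, -3)
(-25, -3)
(-45, -3)
(-28, -3)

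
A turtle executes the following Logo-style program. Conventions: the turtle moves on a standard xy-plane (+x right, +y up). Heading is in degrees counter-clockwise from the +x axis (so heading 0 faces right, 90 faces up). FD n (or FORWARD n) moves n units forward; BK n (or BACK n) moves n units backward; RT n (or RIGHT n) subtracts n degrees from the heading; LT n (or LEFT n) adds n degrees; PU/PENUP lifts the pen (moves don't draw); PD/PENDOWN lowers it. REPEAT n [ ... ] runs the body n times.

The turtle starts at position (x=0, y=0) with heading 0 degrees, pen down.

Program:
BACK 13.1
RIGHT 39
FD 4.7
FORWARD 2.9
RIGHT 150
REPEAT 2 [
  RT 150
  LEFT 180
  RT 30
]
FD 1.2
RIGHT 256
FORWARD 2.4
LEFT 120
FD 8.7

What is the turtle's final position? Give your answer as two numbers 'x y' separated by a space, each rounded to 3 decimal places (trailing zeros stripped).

Executing turtle program step by step:
Start: pos=(0,0), heading=0, pen down
BK 13.1: (0,0) -> (-13.1,0) [heading=0, draw]
RT 39: heading 0 -> 321
FD 4.7: (-13.1,0) -> (-9.447,-2.958) [heading=321, draw]
FD 2.9: (-9.447,-2.958) -> (-7.194,-4.783) [heading=321, draw]
RT 150: heading 321 -> 171
REPEAT 2 [
  -- iteration 1/2 --
  RT 150: heading 171 -> 21
  LT 180: heading 21 -> 201
  RT 30: heading 201 -> 171
  -- iteration 2/2 --
  RT 150: heading 171 -> 21
  LT 180: heading 21 -> 201
  RT 30: heading 201 -> 171
]
FD 1.2: (-7.194,-4.783) -> (-8.379,-4.595) [heading=171, draw]
RT 256: heading 171 -> 275
FD 2.4: (-8.379,-4.595) -> (-8.17,-6.986) [heading=275, draw]
LT 120: heading 275 -> 35
FD 8.7: (-8.17,-6.986) -> (-1.043,-1.996) [heading=35, draw]
Final: pos=(-1.043,-1.996), heading=35, 6 segment(s) drawn

Answer: -1.043 -1.996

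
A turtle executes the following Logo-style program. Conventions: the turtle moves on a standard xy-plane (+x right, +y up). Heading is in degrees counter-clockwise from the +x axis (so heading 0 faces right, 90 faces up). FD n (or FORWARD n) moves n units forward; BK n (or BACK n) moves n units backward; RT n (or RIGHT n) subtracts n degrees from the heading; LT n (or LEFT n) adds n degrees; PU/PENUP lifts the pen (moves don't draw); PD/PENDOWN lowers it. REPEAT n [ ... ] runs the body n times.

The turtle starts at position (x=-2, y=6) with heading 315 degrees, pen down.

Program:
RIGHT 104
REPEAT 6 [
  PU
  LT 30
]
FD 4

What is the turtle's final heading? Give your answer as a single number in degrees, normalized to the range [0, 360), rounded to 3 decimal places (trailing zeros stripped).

Executing turtle program step by step:
Start: pos=(-2,6), heading=315, pen down
RT 104: heading 315 -> 211
REPEAT 6 [
  -- iteration 1/6 --
  PU: pen up
  LT 30: heading 211 -> 241
  -- iteration 2/6 --
  PU: pen up
  LT 30: heading 241 -> 271
  -- iteration 3/6 --
  PU: pen up
  LT 30: heading 271 -> 301
  -- iteration 4/6 --
  PU: pen up
  LT 30: heading 301 -> 331
  -- iteration 5/6 --
  PU: pen up
  LT 30: heading 331 -> 1
  -- iteration 6/6 --
  PU: pen up
  LT 30: heading 1 -> 31
]
FD 4: (-2,6) -> (1.429,8.06) [heading=31, move]
Final: pos=(1.429,8.06), heading=31, 0 segment(s) drawn

Answer: 31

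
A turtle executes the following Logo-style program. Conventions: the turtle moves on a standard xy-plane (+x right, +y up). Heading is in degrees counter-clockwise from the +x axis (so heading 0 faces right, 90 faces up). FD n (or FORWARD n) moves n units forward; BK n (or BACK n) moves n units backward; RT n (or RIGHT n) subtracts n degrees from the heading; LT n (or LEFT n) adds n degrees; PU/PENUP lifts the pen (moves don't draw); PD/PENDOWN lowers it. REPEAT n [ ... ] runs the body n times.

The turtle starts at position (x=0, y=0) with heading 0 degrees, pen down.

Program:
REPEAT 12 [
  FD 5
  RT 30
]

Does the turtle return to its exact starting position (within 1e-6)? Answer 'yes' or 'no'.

Executing turtle program step by step:
Start: pos=(0,0), heading=0, pen down
REPEAT 12 [
  -- iteration 1/12 --
  FD 5: (0,0) -> (5,0) [heading=0, draw]
  RT 30: heading 0 -> 330
  -- iteration 2/12 --
  FD 5: (5,0) -> (9.33,-2.5) [heading=330, draw]
  RT 30: heading 330 -> 300
  -- iteration 3/12 --
  FD 5: (9.33,-2.5) -> (11.83,-6.83) [heading=300, draw]
  RT 30: heading 300 -> 270
  -- iteration 4/12 --
  FD 5: (11.83,-6.83) -> (11.83,-11.83) [heading=270, draw]
  RT 30: heading 270 -> 240
  -- iteration 5/12 --
  FD 5: (11.83,-11.83) -> (9.33,-16.16) [heading=240, draw]
  RT 30: heading 240 -> 210
  -- iteration 6/12 --
  FD 5: (9.33,-16.16) -> (5,-18.66) [heading=210, draw]
  RT 30: heading 210 -> 180
  -- iteration 7/12 --
  FD 5: (5,-18.66) -> (0,-18.66) [heading=180, draw]
  RT 30: heading 180 -> 150
  -- iteration 8/12 --
  FD 5: (0,-18.66) -> (-4.33,-16.16) [heading=150, draw]
  RT 30: heading 150 -> 120
  -- iteration 9/12 --
  FD 5: (-4.33,-16.16) -> (-6.83,-11.83) [heading=120, draw]
  RT 30: heading 120 -> 90
  -- iteration 10/12 --
  FD 5: (-6.83,-11.83) -> (-6.83,-6.83) [heading=90, draw]
  RT 30: heading 90 -> 60
  -- iteration 11/12 --
  FD 5: (-6.83,-6.83) -> (-4.33,-2.5) [heading=60, draw]
  RT 30: heading 60 -> 30
  -- iteration 12/12 --
  FD 5: (-4.33,-2.5) -> (0,0) [heading=30, draw]
  RT 30: heading 30 -> 0
]
Final: pos=(0,0), heading=0, 12 segment(s) drawn

Start position: (0, 0)
Final position: (0, 0)
Distance = 0; < 1e-6 -> CLOSED

Answer: yes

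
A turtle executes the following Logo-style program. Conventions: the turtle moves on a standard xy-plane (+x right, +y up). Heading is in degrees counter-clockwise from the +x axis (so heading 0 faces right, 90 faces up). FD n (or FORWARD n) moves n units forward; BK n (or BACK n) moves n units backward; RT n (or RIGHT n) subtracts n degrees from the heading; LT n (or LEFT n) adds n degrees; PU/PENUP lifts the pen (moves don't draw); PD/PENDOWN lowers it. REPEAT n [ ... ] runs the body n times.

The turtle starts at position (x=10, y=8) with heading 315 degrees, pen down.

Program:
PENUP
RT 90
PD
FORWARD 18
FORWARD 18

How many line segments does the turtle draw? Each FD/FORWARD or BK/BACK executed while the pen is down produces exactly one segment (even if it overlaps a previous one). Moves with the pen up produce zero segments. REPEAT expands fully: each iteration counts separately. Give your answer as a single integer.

Executing turtle program step by step:
Start: pos=(10,8), heading=315, pen down
PU: pen up
RT 90: heading 315 -> 225
PD: pen down
FD 18: (10,8) -> (-2.728,-4.728) [heading=225, draw]
FD 18: (-2.728,-4.728) -> (-15.456,-17.456) [heading=225, draw]
Final: pos=(-15.456,-17.456), heading=225, 2 segment(s) drawn
Segments drawn: 2

Answer: 2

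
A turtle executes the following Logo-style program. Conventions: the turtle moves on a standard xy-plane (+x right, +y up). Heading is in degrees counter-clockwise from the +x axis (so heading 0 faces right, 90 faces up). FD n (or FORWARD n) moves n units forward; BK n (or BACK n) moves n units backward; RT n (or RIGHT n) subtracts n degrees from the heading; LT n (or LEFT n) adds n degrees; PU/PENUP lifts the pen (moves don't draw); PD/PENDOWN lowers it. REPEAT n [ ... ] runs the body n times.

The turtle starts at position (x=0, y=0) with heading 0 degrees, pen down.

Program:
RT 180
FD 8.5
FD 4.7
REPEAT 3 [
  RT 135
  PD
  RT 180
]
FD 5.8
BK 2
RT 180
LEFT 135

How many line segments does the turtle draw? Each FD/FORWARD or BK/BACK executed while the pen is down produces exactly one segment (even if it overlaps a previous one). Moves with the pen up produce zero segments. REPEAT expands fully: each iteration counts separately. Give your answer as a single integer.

Answer: 4

Derivation:
Executing turtle program step by step:
Start: pos=(0,0), heading=0, pen down
RT 180: heading 0 -> 180
FD 8.5: (0,0) -> (-8.5,0) [heading=180, draw]
FD 4.7: (-8.5,0) -> (-13.2,0) [heading=180, draw]
REPEAT 3 [
  -- iteration 1/3 --
  RT 135: heading 180 -> 45
  PD: pen down
  RT 180: heading 45 -> 225
  -- iteration 2/3 --
  RT 135: heading 225 -> 90
  PD: pen down
  RT 180: heading 90 -> 270
  -- iteration 3/3 --
  RT 135: heading 270 -> 135
  PD: pen down
  RT 180: heading 135 -> 315
]
FD 5.8: (-13.2,0) -> (-9.099,-4.101) [heading=315, draw]
BK 2: (-9.099,-4.101) -> (-10.513,-2.687) [heading=315, draw]
RT 180: heading 315 -> 135
LT 135: heading 135 -> 270
Final: pos=(-10.513,-2.687), heading=270, 4 segment(s) drawn
Segments drawn: 4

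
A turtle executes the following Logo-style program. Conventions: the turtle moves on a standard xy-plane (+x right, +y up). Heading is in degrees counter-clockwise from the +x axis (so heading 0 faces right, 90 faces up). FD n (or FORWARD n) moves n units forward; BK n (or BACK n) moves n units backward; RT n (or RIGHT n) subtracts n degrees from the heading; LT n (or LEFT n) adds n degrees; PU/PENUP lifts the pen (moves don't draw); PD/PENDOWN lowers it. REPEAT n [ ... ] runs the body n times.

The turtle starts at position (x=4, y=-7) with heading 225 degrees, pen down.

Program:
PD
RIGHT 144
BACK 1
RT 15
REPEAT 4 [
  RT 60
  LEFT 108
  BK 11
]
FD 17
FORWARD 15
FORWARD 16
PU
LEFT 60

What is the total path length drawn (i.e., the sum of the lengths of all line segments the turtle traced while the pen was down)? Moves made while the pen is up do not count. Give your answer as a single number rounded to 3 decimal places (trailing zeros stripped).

Executing turtle program step by step:
Start: pos=(4,-7), heading=225, pen down
PD: pen down
RT 144: heading 225 -> 81
BK 1: (4,-7) -> (3.844,-7.988) [heading=81, draw]
RT 15: heading 81 -> 66
REPEAT 4 [
  -- iteration 1/4 --
  RT 60: heading 66 -> 6
  LT 108: heading 6 -> 114
  BK 11: (3.844,-7.988) -> (8.318,-18.037) [heading=114, draw]
  -- iteration 2/4 --
  RT 60: heading 114 -> 54
  LT 108: heading 54 -> 162
  BK 11: (8.318,-18.037) -> (18.779,-21.436) [heading=162, draw]
  -- iteration 3/4 --
  RT 60: heading 162 -> 102
  LT 108: heading 102 -> 210
  BK 11: (18.779,-21.436) -> (28.306,-15.936) [heading=210, draw]
  -- iteration 4/4 --
  RT 60: heading 210 -> 150
  LT 108: heading 150 -> 258
  BK 11: (28.306,-15.936) -> (30.593,-5.176) [heading=258, draw]
]
FD 17: (30.593,-5.176) -> (27.058,-21.805) [heading=258, draw]
FD 15: (27.058,-21.805) -> (23.939,-36.477) [heading=258, draw]
FD 16: (23.939,-36.477) -> (20.613,-52.127) [heading=258, draw]
PU: pen up
LT 60: heading 258 -> 318
Final: pos=(20.613,-52.127), heading=318, 8 segment(s) drawn

Segment lengths:
  seg 1: (4,-7) -> (3.844,-7.988), length = 1
  seg 2: (3.844,-7.988) -> (8.318,-18.037), length = 11
  seg 3: (8.318,-18.037) -> (18.779,-21.436), length = 11
  seg 4: (18.779,-21.436) -> (28.306,-15.936), length = 11
  seg 5: (28.306,-15.936) -> (30.593,-5.176), length = 11
  seg 6: (30.593,-5.176) -> (27.058,-21.805), length = 17
  seg 7: (27.058,-21.805) -> (23.939,-36.477), length = 15
  seg 8: (23.939,-36.477) -> (20.613,-52.127), length = 16
Total = 93

Answer: 93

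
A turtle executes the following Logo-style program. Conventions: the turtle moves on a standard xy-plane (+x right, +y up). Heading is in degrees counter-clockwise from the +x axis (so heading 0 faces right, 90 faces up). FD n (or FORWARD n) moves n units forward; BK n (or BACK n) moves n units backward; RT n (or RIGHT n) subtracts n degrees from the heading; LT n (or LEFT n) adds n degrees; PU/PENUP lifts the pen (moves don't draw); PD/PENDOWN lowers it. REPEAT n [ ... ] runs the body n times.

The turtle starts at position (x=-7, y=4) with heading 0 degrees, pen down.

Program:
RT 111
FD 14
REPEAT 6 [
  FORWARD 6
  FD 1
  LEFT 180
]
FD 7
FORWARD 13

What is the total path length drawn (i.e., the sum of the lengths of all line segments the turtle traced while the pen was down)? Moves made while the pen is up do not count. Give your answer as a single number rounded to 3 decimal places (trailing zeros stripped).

Answer: 76

Derivation:
Executing turtle program step by step:
Start: pos=(-7,4), heading=0, pen down
RT 111: heading 0 -> 249
FD 14: (-7,4) -> (-12.017,-9.07) [heading=249, draw]
REPEAT 6 [
  -- iteration 1/6 --
  FD 6: (-12.017,-9.07) -> (-14.167,-14.672) [heading=249, draw]
  FD 1: (-14.167,-14.672) -> (-14.526,-15.605) [heading=249, draw]
  LT 180: heading 249 -> 69
  -- iteration 2/6 --
  FD 6: (-14.526,-15.605) -> (-12.376,-10.004) [heading=69, draw]
  FD 1: (-12.376,-10.004) -> (-12.017,-9.07) [heading=69, draw]
  LT 180: heading 69 -> 249
  -- iteration 3/6 --
  FD 6: (-12.017,-9.07) -> (-14.167,-14.672) [heading=249, draw]
  FD 1: (-14.167,-14.672) -> (-14.526,-15.605) [heading=249, draw]
  LT 180: heading 249 -> 69
  -- iteration 4/6 --
  FD 6: (-14.526,-15.605) -> (-12.376,-10.004) [heading=69, draw]
  FD 1: (-12.376,-10.004) -> (-12.017,-9.07) [heading=69, draw]
  LT 180: heading 69 -> 249
  -- iteration 5/6 --
  FD 6: (-12.017,-9.07) -> (-14.167,-14.672) [heading=249, draw]
  FD 1: (-14.167,-14.672) -> (-14.526,-15.605) [heading=249, draw]
  LT 180: heading 249 -> 69
  -- iteration 6/6 --
  FD 6: (-14.526,-15.605) -> (-12.376,-10.004) [heading=69, draw]
  FD 1: (-12.376,-10.004) -> (-12.017,-9.07) [heading=69, draw]
  LT 180: heading 69 -> 249
]
FD 7: (-12.017,-9.07) -> (-14.526,-15.605) [heading=249, draw]
FD 13: (-14.526,-15.605) -> (-19.185,-27.742) [heading=249, draw]
Final: pos=(-19.185,-27.742), heading=249, 15 segment(s) drawn

Segment lengths:
  seg 1: (-7,4) -> (-12.017,-9.07), length = 14
  seg 2: (-12.017,-9.07) -> (-14.167,-14.672), length = 6
  seg 3: (-14.167,-14.672) -> (-14.526,-15.605), length = 1
  seg 4: (-14.526,-15.605) -> (-12.376,-10.004), length = 6
  seg 5: (-12.376,-10.004) -> (-12.017,-9.07), length = 1
  seg 6: (-12.017,-9.07) -> (-14.167,-14.672), length = 6
  seg 7: (-14.167,-14.672) -> (-14.526,-15.605), length = 1
  seg 8: (-14.526,-15.605) -> (-12.376,-10.004), length = 6
  seg 9: (-12.376,-10.004) -> (-12.017,-9.07), length = 1
  seg 10: (-12.017,-9.07) -> (-14.167,-14.672), length = 6
  seg 11: (-14.167,-14.672) -> (-14.526,-15.605), length = 1
  seg 12: (-14.526,-15.605) -> (-12.376,-10.004), length = 6
  seg 13: (-12.376,-10.004) -> (-12.017,-9.07), length = 1
  seg 14: (-12.017,-9.07) -> (-14.526,-15.605), length = 7
  seg 15: (-14.526,-15.605) -> (-19.185,-27.742), length = 13
Total = 76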